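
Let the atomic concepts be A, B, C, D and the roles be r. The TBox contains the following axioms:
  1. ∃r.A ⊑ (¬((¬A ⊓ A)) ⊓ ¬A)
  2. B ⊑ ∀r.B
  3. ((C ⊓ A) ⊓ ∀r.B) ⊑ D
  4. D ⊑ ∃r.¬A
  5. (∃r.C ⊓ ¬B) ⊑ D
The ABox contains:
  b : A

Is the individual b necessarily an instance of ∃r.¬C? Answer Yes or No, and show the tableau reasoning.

1. b : ∃r.¬C?  L(b) = {A} ∪ {∀r.C}
   open: L(b) ⊇ {A, ¬B, ¬C, ¬D, ∀r.C, …} — b ∉ ∃r.¬C possible
2. Hence b : ∃r.¬C: not entailed.

No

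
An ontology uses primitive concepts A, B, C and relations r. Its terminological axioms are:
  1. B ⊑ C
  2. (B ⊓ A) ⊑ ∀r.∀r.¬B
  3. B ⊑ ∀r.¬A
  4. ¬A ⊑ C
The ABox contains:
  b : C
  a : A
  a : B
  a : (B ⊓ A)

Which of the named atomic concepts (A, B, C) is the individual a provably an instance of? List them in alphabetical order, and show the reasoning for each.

1. a : A?  L(a) = {A, B, (B ⊓ A)} ∪ {¬A}
   clash {A, ¬A} at a — a ∈ A
2. a : B?  L(a) = {A, B, (B ⊓ A)} ∪ {¬B}
   clash {B, ¬B} at a — a ∈ B
3. a : C?  L(a) = {A, B, (B ⊓ A)} ∪ {¬C}
   clash {C, ¬C} at a — a ∈ C
4. Entailed for a: {A, B, C}

{A, B, C}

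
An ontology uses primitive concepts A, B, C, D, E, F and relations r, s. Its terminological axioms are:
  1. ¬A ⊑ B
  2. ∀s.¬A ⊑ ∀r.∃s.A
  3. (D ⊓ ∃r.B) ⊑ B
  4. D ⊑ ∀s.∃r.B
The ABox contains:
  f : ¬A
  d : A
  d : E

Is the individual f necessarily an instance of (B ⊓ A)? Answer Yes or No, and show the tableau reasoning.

No

1. f : (B ⊓ A)?  L(f) = {¬A} ∪ {(¬B ⊔ ¬A)}
   apply at f: ¬A⊑B
   open: L(f) ⊇ {B, ¬A, ¬D, ∃s.A} (+ ∃-successors) — f ∉ (B ⊓ A) possible
2. Hence f : (B ⊓ A): not entailed.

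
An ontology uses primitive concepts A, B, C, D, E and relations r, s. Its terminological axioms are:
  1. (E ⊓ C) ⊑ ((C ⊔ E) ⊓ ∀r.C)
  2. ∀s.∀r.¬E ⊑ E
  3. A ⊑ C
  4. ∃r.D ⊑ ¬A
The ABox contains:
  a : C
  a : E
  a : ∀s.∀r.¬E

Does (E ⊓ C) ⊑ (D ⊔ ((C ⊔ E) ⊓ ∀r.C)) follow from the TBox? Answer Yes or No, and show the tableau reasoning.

1. (E ⊓ C) ⊑ (D ⊔ ((C ⊔ E) ⊓ ∀r.C))  ⇔  ((E ⊓ C) ⊓ (¬D ⊓ ((¬C ⊓ ¬E) ⊔ ∃r.¬C))) unsat w.r.t. T
   all branches close; clash {C, ¬C} at an ∃-successor
2. Hence (E ⊓ C) ⊑ (D ⊔ ((C ⊔ E) ⊓ ∀r.C)): entailed.

Yes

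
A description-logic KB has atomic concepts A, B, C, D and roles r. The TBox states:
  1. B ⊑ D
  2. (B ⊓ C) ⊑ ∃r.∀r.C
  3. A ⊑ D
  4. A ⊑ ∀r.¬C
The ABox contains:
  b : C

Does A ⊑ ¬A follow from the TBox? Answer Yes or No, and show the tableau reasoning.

No

1. A ⊑ ¬A  ⇔  (A ⊓ A) unsat w.r.t. T
   apply at x₀: A⊑D; A⊑∀r.¬C
   open: L(x₀) ⊇ {A, D, ¬B, ∀r.¬C}
2. Hence A ⊑ ¬A: not entailed.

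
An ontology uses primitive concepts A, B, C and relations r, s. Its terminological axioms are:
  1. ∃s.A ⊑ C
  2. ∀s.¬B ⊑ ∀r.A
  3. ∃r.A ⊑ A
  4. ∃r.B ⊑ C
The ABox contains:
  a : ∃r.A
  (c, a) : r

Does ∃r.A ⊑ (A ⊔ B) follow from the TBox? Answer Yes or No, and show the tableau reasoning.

1. ∃r.A ⊑ (A ⊔ B)  ⇔  (∃r.A ⊓ (¬A ⊓ ¬B)) unsat w.r.t. T
   all branches close; clash {A, ¬A} at x₀
2. Hence ∃r.A ⊑ (A ⊔ B): entailed.

Yes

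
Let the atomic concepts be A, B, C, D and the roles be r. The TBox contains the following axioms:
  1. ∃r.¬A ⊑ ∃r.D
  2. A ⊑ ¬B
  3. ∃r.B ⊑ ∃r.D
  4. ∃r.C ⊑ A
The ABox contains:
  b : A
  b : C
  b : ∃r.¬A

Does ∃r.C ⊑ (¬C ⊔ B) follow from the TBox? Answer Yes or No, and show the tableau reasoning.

No

1. ∃r.C ⊑ (¬C ⊔ B)  ⇔  (∃r.C ⊓ (C ⊓ ¬B)) unsat w.r.t. T
   apply at x₀: ∃r.C⊑A
   open: L(x₀) ⊇ {A, C, ¬B, ∀r.A, ∀r.¬B, …} (+ ∃-successors)
2. Hence ∃r.C ⊑ (¬C ⊔ B): not entailed.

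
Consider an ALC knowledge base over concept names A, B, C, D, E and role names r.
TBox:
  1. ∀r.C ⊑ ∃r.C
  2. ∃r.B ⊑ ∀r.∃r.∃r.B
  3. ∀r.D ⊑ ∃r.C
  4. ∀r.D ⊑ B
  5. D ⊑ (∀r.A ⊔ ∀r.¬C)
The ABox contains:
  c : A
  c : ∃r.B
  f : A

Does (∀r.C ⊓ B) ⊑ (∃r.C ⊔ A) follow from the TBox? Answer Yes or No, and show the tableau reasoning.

1. (∀r.C ⊓ B) ⊑ (∃r.C ⊔ A)  ⇔  ((∀r.C ⊓ B) ⊓ (∀r.¬C ⊓ ¬A)) unsat w.r.t. T
   all branches close; clash {C, ¬C} at an ∃-successor
2. Hence (∀r.C ⊓ B) ⊑ (∃r.C ⊔ A): entailed.

Yes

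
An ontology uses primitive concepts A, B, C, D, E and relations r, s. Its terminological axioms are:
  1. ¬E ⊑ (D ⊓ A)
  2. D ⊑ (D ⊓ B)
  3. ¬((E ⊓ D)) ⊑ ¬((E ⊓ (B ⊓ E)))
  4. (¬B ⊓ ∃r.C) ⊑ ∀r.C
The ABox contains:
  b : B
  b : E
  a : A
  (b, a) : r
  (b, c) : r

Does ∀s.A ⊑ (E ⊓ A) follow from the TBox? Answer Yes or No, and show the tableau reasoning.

1. ∀s.A ⊑ (E ⊓ A)  ⇔  (∀s.A ⊓ (¬E ⊔ ¬A)) unsat w.r.t. T
   open: L(x₀) ⊇ {E, ¬A, ¬B, ¬D, ∀r.¬C, …}
2. Hence ∀s.A ⊑ (E ⊓ A): not entailed.

No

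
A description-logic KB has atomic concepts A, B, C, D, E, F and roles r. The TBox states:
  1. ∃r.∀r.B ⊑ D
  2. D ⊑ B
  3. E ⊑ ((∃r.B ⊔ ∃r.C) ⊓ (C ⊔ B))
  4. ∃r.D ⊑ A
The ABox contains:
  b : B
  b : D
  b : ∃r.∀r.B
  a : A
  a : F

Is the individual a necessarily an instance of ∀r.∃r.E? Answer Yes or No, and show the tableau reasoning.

1. a : ∀r.∃r.E?  L(a) = {A, F} ∪ {∃r.∀r.¬E}
   open: L(a) ⊇ {A, F, ¬D, ¬E, ∀r.∃r.¬B, …} (+ ∃-successors) — a ∉ ∀r.∃r.E possible
2. Hence a : ∀r.∃r.E: not entailed.

No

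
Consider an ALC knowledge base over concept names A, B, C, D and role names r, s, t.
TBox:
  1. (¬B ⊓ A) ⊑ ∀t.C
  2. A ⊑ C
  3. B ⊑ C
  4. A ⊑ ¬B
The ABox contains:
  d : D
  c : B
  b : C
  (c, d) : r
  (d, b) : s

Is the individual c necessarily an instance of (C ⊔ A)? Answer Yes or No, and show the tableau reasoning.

1. c : (C ⊔ A)?  L(c) = {B} ∪ {(¬C ⊓ ¬A)}
   clash {C, ¬C} at c — c ∈ (C ⊔ A)
2. Hence c : (C ⊔ A): entailed.

Yes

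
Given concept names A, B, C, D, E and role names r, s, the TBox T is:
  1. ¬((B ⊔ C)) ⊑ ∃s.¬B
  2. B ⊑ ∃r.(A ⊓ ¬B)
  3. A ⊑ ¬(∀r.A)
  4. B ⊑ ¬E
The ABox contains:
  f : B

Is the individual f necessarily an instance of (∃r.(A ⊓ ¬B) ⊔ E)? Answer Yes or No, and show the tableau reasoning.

Yes

1. f : (∃r.(A ⊓ ¬B) ⊔ E)?  L(f) = {B} ∪ {(∀r.(¬A ⊔ B) ⊓ ¬E)}
   clash {B, ¬B} at an ∃-successor — f ∈ (∃r.(A ⊓ ¬B) ⊔ E)
2. Hence f : (∃r.(A ⊓ ¬B) ⊔ E): entailed.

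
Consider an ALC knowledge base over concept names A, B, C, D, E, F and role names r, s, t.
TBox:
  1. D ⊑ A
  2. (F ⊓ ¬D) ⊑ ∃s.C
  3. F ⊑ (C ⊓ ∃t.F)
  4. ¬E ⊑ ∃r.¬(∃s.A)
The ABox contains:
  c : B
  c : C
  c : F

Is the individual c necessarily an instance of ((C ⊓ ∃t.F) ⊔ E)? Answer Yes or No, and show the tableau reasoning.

Yes

1. c : ((C ⊓ ∃t.F) ⊔ E)?  L(c) = {B, C, F} ∪ {((¬C ⊔ ∀t.¬F) ⊓ ¬E)}
   clash {F, ¬F} at an ∃-successor — c ∈ ((C ⊓ ∃t.F) ⊔ E)
2. Hence c : ((C ⊓ ∃t.F) ⊔ E): entailed.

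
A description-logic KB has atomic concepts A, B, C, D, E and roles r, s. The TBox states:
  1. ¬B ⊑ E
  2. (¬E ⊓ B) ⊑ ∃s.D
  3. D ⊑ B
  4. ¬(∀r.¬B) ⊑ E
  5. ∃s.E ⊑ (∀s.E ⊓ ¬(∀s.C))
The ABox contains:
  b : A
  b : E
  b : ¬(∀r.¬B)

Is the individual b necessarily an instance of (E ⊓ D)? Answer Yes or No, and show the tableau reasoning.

No

1. b : (E ⊓ D)?  L(b) = {A, E, ¬(∀r.¬B)} ∪ {(¬E ⊔ ¬D)}
   open: L(b) ⊇ {A, E, ¬D, ∀s.¬E, ∃r.B} (+ ∃-successors) — b ∉ (E ⊓ D) possible
2. Hence b : (E ⊓ D): not entailed.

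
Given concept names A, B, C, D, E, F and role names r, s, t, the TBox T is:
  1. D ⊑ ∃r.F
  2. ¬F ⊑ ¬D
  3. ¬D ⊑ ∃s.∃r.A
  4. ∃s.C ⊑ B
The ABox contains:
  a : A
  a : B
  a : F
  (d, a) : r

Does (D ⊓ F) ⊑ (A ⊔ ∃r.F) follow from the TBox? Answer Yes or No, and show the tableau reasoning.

1. (D ⊓ F) ⊑ (A ⊔ ∃r.F)  ⇔  ((D ⊓ F) ⊓ (¬A ⊓ ∀r.¬F)) unsat w.r.t. T
   all branches close; clash {F, ¬F} at an ∃-successor
2. Hence (D ⊓ F) ⊑ (A ⊔ ∃r.F): entailed.

Yes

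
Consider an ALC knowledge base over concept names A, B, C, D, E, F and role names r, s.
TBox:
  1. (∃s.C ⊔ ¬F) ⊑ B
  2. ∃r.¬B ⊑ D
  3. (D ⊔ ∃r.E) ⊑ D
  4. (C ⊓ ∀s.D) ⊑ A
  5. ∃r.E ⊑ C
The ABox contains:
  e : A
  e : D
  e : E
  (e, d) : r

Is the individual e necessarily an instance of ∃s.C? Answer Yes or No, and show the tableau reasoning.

1. e : ∃s.C?  L(e) = {A, D, E} ∪ {∀s.¬C}
   open: L(e) ⊇ {A, D, E, F, ∀r.¬E, …} — e ∉ ∃s.C possible
2. Hence e : ∃s.C: not entailed.

No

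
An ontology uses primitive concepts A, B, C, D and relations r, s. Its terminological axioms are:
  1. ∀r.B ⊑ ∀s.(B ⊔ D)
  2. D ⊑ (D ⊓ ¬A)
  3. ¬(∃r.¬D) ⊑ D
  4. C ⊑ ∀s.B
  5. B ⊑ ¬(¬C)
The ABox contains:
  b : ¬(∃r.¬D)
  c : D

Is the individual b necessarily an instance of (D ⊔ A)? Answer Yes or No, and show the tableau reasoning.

1. b : (D ⊔ A)?  L(b) = {¬(∃r.¬D)} ∪ {(¬D ⊓ ¬A)}
   clash {D, ¬D} at b — b ∈ (D ⊔ A)
2. Hence b : (D ⊔ A): entailed.

Yes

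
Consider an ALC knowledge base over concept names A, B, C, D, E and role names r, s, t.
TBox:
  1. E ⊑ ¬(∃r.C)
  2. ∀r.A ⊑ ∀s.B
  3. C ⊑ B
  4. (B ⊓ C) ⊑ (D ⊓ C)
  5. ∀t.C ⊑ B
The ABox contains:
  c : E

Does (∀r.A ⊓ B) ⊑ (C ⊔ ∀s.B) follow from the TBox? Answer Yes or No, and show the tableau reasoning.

Yes

1. (∀r.A ⊓ B) ⊑ (C ⊔ ∀s.B)  ⇔  ((∀r.A ⊓ B) ⊓ (¬C ⊓ ∃s.¬B)) unsat w.r.t. T
   all branches close; clash {C, ¬C} at x₀
2. Hence (∀r.A ⊓ B) ⊑ (C ⊔ ∀s.B): entailed.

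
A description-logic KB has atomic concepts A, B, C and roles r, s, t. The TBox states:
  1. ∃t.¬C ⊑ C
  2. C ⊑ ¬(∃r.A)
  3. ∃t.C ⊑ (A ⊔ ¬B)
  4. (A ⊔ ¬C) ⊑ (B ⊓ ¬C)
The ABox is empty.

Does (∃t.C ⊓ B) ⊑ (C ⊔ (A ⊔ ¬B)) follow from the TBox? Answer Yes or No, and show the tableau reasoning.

Yes

1. (∃t.C ⊓ B) ⊑ (C ⊔ (A ⊔ ¬B))  ⇔  ((∃t.C ⊓ B) ⊓ (¬C ⊓ (¬A ⊓ B))) unsat w.r.t. T
   all branches close; clash {C, ¬C} at x₀
2. Hence (∃t.C ⊓ B) ⊑ (C ⊔ (A ⊔ ¬B)): entailed.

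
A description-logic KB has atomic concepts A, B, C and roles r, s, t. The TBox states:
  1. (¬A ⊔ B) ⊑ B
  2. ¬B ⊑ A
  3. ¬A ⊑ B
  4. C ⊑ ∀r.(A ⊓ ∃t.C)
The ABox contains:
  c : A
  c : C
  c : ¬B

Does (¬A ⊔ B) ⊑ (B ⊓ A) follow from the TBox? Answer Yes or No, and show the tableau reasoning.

No

1. (¬A ⊔ B) ⊑ (B ⊓ A)  ⇔  ((¬A ⊔ B) ⊓ (¬B ⊔ ¬A)) unsat w.r.t. T
   apply at x₀: (¬A ⊔ B)⊑B
   open: L(x₀) ⊇ {B, ¬A, ¬C}
2. Hence (¬A ⊔ B) ⊑ (B ⊓ A): not entailed.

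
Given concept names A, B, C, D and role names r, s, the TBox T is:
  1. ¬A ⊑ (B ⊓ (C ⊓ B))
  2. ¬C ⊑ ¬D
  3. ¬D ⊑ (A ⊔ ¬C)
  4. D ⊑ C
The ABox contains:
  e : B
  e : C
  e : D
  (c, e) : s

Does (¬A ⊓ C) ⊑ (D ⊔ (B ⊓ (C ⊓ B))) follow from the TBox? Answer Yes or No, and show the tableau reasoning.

1. (¬A ⊓ C) ⊑ (D ⊔ (B ⊓ (C ⊓ B)))  ⇔  ((¬A ⊓ C) ⊓ (¬D ⊓ (¬B ⊔ (¬C ⊔ ¬B)))) unsat w.r.t. T
   all branches close; clash {C, ¬C} at x₀
2. Hence (¬A ⊓ C) ⊑ (D ⊔ (B ⊓ (C ⊓ B))): entailed.

Yes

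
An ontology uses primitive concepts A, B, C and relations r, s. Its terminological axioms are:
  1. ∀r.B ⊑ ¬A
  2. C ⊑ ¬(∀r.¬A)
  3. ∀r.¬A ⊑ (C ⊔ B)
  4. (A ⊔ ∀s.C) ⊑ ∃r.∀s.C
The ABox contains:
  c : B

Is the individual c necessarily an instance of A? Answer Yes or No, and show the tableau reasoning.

No

1. c : A?  L(c) = {B} ∪ {¬A}
   open: L(c) ⊇ {B, ¬A, ¬C, ∃r.A, ∃s.¬C} (+ ∃-successors) — c ∉ A possible
2. Hence c : A: not entailed.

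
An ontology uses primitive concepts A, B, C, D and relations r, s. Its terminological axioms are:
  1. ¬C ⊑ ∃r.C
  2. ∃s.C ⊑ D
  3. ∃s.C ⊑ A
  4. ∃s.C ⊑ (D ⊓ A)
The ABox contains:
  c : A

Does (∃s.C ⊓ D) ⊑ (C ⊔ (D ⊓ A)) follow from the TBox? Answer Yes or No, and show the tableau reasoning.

Yes

1. (∃s.C ⊓ D) ⊑ (C ⊔ (D ⊓ A))  ⇔  ((∃s.C ⊓ D) ⊓ (¬C ⊓ (¬D ⊔ ¬A))) unsat w.r.t. T
   all branches close; clash {A, ¬A} at x₀
2. Hence (∃s.C ⊓ D) ⊑ (C ⊔ (D ⊓ A)): entailed.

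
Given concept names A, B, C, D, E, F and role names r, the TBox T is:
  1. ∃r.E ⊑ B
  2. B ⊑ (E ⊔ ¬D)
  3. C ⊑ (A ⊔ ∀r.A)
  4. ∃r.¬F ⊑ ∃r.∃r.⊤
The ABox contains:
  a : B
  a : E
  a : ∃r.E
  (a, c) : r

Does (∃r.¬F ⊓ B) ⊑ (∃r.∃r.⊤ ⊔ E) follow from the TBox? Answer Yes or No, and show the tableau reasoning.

Yes

1. (∃r.¬F ⊓ B) ⊑ (∃r.∃r.⊤ ⊔ E)  ⇔  ((∃r.¬F ⊓ B) ⊓ (∀r.∀r.⊥ ⊓ ¬E)) unsat w.r.t. T
   all branches close; clash ⊥ at an ∃-successor
2. Hence (∃r.¬F ⊓ B) ⊑ (∃r.∃r.⊤ ⊔ E): entailed.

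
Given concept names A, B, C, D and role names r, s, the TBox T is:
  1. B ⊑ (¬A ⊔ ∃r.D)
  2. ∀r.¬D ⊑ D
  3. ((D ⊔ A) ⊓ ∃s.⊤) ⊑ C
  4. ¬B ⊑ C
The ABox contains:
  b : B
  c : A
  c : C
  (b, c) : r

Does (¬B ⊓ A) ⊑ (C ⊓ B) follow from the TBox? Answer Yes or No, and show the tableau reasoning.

1. (¬B ⊓ A) ⊑ (C ⊓ B)  ⇔  ((¬B ⊓ A) ⊓ (¬C ⊔ ¬B)) unsat w.r.t. T
   apply at x₀: ¬B⊑C
   open: L(x₀) ⊇ {A, C, ¬B, ∃r.D} (+ ∃-successors)
2. Hence (¬B ⊓ A) ⊑ (C ⊓ B): not entailed.

No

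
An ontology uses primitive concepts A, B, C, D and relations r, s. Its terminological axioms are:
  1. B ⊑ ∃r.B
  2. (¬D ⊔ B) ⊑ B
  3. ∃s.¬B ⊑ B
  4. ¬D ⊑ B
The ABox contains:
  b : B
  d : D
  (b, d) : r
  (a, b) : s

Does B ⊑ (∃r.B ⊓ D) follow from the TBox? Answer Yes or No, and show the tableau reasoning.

1. B ⊑ (∃r.B ⊓ D)  ⇔  (B ⊓ (∀r.¬B ⊔ ¬D)) unsat w.r.t. T
   apply at x₀: B⊑∃r.B
   open: L(x₀) ⊇ {B, ¬D, ∃r.B} (+ ∃-successors)
2. Hence B ⊑ (∃r.B ⊓ D): not entailed.

No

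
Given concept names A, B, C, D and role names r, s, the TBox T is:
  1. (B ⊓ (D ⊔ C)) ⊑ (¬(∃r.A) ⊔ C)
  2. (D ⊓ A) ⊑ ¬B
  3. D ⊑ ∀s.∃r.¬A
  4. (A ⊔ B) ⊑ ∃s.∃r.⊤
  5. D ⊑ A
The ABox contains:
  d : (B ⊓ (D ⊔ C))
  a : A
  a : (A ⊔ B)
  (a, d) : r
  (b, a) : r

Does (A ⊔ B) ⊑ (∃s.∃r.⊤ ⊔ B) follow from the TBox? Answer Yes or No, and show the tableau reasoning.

1. (A ⊔ B) ⊑ (∃s.∃r.⊤ ⊔ B)  ⇔  ((A ⊔ B) ⊓ (∀s.∀r.⊥ ⊓ ¬B)) unsat w.r.t. T
   all branches close; clash {B, ¬B} at x₀
2. Hence (A ⊔ B) ⊑ (∃s.∃r.⊤ ⊔ B): entailed.

Yes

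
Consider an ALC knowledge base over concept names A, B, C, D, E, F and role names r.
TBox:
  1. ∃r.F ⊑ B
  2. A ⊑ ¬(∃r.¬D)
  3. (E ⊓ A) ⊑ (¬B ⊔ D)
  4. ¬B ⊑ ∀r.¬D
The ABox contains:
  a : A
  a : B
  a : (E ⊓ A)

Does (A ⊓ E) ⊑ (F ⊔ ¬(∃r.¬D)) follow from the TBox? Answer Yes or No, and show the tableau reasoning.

Yes

1. (A ⊓ E) ⊑ (F ⊔ ¬(∃r.¬D))  ⇔  ((A ⊓ E) ⊓ (¬F ⊓ ∃r.¬D)) unsat w.r.t. T
   all branches close; clash {D, ¬D} at an ∃-successor
2. Hence (A ⊓ E) ⊑ (F ⊔ ¬(∃r.¬D)): entailed.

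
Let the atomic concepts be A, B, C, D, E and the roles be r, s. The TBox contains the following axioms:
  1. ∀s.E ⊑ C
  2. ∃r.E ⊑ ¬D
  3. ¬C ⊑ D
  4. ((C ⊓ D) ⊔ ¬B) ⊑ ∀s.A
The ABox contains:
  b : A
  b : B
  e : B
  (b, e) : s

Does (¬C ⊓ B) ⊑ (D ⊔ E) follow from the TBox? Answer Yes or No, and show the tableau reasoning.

Yes

1. (¬C ⊓ B) ⊑ (D ⊔ E)  ⇔  ((¬C ⊓ B) ⊓ (¬D ⊓ ¬E)) unsat w.r.t. T
   all branches close; clash {D, ¬D} at x₀
2. Hence (¬C ⊓ B) ⊑ (D ⊔ E): entailed.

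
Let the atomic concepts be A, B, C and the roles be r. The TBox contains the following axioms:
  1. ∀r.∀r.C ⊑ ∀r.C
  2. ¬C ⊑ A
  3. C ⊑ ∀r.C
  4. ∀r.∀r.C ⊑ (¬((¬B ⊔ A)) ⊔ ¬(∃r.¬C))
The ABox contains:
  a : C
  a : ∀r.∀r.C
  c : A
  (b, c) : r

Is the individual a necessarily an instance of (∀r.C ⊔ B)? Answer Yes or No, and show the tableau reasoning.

Yes

1. a : (∀r.C ⊔ B)?  L(a) = {C, ∀r.∀r.C} ∪ {(∃r.¬C ⊓ ¬B)}
   clash {C, ¬C} at an ∃-successor — a ∈ (∀r.C ⊔ B)
2. Hence a : (∀r.C ⊔ B): entailed.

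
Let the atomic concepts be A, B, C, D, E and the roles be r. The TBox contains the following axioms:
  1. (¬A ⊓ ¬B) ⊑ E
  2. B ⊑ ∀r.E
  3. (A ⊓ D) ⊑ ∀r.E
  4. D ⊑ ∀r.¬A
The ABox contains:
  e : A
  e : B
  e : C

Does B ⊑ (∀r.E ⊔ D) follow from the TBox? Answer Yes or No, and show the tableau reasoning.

Yes

1. B ⊑ (∀r.E ⊔ D)  ⇔  (B ⊓ (∃r.¬E ⊓ ¬D)) unsat w.r.t. T
   all branches close; clash {E, ¬E} at an ∃-successor
2. Hence B ⊑ (∀r.E ⊔ D): entailed.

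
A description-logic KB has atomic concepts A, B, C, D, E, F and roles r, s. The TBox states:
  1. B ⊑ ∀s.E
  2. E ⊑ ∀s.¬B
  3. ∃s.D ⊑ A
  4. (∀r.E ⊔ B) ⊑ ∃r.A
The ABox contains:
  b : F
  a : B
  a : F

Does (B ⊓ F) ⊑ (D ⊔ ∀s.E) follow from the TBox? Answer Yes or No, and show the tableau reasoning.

1. (B ⊓ F) ⊑ (D ⊔ ∀s.E)  ⇔  ((B ⊓ F) ⊓ (¬D ⊓ ∃s.¬E)) unsat w.r.t. T
   all branches close; clash {E, ¬E} at an ∃-successor
2. Hence (B ⊓ F) ⊑ (D ⊔ ∀s.E): entailed.

Yes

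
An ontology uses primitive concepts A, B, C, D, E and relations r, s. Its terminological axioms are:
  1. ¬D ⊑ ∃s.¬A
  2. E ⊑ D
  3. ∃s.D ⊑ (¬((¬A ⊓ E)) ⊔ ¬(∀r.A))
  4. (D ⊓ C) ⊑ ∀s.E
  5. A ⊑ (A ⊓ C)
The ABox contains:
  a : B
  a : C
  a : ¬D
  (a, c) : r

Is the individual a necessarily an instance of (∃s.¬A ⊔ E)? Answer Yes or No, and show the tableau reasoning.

1. a : (∃s.¬A ⊔ E)?  L(a) = {B, C, ¬D} ∪ {(∀s.A ⊓ ¬E)}
   clash {A, ¬A} at an ∃-successor — a ∈ (∃s.¬A ⊔ E)
2. Hence a : (∃s.¬A ⊔ E): entailed.

Yes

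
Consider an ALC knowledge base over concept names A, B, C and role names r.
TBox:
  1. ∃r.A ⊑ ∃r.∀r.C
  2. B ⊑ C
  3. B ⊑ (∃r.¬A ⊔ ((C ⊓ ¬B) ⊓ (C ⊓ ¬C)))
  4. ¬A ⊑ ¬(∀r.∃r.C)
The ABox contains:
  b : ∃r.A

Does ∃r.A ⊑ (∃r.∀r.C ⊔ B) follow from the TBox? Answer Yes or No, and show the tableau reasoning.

1. ∃r.A ⊑ (∃r.∀r.C ⊔ B)  ⇔  (∃r.A ⊓ (∀r.∃r.¬C ⊓ ¬B)) unsat w.r.t. T
   all branches close; clash {C, ¬C} at an ∃-successor
2. Hence ∃r.A ⊑ (∃r.∀r.C ⊔ B): entailed.

Yes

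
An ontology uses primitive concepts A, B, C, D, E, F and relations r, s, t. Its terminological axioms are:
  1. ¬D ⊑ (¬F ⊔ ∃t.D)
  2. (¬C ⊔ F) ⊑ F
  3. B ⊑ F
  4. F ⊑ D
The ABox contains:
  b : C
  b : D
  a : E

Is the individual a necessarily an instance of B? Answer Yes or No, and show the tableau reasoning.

No

1. a : B?  L(a) = {E} ∪ {¬B}
   open: L(a) ⊇ {C, D, E, ¬B, ¬F} — a ∉ B possible
2. Hence a : B: not entailed.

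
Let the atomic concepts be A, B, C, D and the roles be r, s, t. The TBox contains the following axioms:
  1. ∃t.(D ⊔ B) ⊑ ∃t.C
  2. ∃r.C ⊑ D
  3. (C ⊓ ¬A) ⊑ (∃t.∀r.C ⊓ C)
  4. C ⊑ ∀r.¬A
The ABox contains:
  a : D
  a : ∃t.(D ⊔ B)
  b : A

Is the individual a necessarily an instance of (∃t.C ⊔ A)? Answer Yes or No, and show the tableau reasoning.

Yes

1. a : (∃t.C ⊔ A)?  L(a) = {D, ∃t.(D ⊔ B)} ∪ {(∀t.¬C ⊓ ¬A)}
   clash {C, ¬C} at an ∃-successor — a ∈ (∃t.C ⊔ A)
2. Hence a : (∃t.C ⊔ A): entailed.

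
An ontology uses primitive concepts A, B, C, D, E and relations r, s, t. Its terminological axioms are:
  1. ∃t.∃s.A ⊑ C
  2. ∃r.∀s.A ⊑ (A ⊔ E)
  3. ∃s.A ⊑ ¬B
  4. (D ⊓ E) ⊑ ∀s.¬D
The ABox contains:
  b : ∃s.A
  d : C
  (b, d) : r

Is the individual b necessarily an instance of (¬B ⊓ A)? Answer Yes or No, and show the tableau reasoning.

No

1. b : (¬B ⊓ A)?  L(b) = {∃s.A} ∪ {(B ⊔ ¬A)}
   apply at b: ∃s.A⊑¬B
   open: L(b) ⊇ {¬A, ¬B, ¬D, ∀r.∃s.¬A, ∀t.∀s.¬A, …} (+ ∃-successors) — b ∉ (¬B ⊓ A) possible
2. Hence b : (¬B ⊓ A): not entailed.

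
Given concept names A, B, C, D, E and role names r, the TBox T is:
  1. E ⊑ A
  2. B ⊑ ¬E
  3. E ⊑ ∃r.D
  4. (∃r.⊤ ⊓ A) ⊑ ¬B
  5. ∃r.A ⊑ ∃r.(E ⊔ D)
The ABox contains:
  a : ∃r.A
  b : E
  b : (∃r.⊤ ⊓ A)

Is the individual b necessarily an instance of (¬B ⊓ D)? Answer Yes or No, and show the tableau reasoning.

1. b : (¬B ⊓ D)?  L(b) = {E, (∃r.⊤ ⊓ A)} ∪ {(B ⊔ ¬D)}
   apply at b: E⊑∃r.D; (∃r.⊤ ⊓ A)⊑¬B
   open: L(b) ⊇ {A, E, ¬B, ¬D, ∀r.¬A, …} (+ ∃-successors) — b ∉ (¬B ⊓ D) possible
2. Hence b : (¬B ⊓ D): not entailed.

No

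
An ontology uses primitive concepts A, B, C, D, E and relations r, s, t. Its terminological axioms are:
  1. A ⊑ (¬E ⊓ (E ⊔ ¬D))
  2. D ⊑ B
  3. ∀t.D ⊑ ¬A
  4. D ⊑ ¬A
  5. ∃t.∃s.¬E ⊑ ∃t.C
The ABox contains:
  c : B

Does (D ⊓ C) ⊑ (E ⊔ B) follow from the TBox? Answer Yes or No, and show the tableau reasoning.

Yes

1. (D ⊓ C) ⊑ (E ⊔ B)  ⇔  ((D ⊓ C) ⊓ (¬E ⊓ ¬B)) unsat w.r.t. T
   all branches close; clash {B, ¬B} at x₀
2. Hence (D ⊓ C) ⊑ (E ⊔ B): entailed.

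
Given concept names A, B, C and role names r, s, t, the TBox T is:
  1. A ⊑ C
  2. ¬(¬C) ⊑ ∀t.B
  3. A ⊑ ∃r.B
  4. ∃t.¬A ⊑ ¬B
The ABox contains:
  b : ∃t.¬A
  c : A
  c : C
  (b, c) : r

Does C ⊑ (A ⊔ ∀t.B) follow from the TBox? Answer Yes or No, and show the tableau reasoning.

1. C ⊑ (A ⊔ ∀t.B)  ⇔  (C ⊓ (¬A ⊓ ∃t.¬B)) unsat w.r.t. T
   all branches close; clash {B, ¬B} at an ∃-successor
2. Hence C ⊑ (A ⊔ ∀t.B): entailed.

Yes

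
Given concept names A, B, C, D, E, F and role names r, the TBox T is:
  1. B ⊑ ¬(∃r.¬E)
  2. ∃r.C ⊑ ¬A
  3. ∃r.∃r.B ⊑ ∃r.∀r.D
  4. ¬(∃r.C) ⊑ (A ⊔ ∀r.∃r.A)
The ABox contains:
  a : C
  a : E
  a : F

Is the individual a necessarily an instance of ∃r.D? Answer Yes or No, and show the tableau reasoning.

1. a : ∃r.D?  L(a) = {C, E, F} ∪ {∀r.¬D}
   open: L(a) ⊇ {A, C, E, F, ¬B, …} — a ∉ ∃r.D possible
2. Hence a : ∃r.D: not entailed.

No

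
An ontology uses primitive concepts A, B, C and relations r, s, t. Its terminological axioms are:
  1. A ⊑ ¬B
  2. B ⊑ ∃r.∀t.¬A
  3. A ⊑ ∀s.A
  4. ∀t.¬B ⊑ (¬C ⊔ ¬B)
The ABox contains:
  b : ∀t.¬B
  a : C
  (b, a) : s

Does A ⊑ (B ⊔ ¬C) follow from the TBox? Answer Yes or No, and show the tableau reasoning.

No

1. A ⊑ (B ⊔ ¬C)  ⇔  (A ⊓ (¬B ⊓ C)) unsat w.r.t. T
   apply at x₀: A⊑∀s.A
   open: L(x₀) ⊇ {A, C, ¬B, ∀s.A, ∃t.B} (+ ∃-successors)
2. Hence A ⊑ (B ⊔ ¬C): not entailed.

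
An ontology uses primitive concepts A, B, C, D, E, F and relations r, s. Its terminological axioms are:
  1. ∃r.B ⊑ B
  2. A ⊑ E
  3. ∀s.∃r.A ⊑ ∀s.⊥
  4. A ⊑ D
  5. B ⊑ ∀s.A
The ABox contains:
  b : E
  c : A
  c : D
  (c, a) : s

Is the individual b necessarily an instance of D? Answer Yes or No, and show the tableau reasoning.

No

1. b : D?  L(b) = {E} ∪ {¬D}
   open: L(b) ⊇ {E, ¬A, ¬B, ¬D, ∀r.¬B, …} (+ ∃-successors) — b ∉ D possible
2. Hence b : D: not entailed.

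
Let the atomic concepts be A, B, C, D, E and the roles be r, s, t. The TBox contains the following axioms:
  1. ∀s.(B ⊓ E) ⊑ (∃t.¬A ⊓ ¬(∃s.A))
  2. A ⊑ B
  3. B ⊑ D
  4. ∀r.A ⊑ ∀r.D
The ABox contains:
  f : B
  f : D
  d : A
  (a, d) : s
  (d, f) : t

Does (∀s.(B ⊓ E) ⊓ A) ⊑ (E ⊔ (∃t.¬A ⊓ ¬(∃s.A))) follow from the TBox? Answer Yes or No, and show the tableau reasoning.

1. (∀s.(B ⊓ E) ⊓ A) ⊑ (E ⊔ (∃t.¬A ⊓ ¬(∃s.A)))  ⇔  ((∀s.(B ⊓ E) ⊓ A) ⊓ (¬E ⊓ (∀t.A ⊔ ∃s.A))) unsat w.r.t. T
   all branches close; clash {A, ¬A} at an ∃-successor
2. Hence (∀s.(B ⊓ E) ⊓ A) ⊑ (E ⊔ (∃t.¬A ⊓ ¬(∃s.A))): entailed.

Yes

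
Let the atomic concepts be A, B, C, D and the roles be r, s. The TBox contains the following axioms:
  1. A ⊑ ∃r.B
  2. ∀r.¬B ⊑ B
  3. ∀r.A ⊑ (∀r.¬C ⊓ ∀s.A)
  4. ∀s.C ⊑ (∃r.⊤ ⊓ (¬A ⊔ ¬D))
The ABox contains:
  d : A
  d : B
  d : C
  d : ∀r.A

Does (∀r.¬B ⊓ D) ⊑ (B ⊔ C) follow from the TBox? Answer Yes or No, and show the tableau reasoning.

1. (∀r.¬B ⊓ D) ⊑ (B ⊔ C)  ⇔  ((∀r.¬B ⊓ D) ⊓ (¬B ⊓ ¬C)) unsat w.r.t. T
   all branches close; clash {D, ¬D} at x₀
2. Hence (∀r.¬B ⊓ D) ⊑ (B ⊔ C): entailed.

Yes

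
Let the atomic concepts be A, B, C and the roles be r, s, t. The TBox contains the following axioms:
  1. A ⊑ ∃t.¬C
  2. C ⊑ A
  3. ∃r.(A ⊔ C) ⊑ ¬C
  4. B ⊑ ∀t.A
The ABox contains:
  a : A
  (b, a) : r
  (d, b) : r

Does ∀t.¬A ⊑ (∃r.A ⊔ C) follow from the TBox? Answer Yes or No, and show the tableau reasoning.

No

1. ∀t.¬A ⊑ (∃r.A ⊔ C)  ⇔  (∀t.¬A ⊓ (∀r.¬A ⊓ ¬C)) unsat w.r.t. T
   open: L(x₀) ⊇ {¬A, ¬B, ¬C, ∀r.¬A, ∀t.¬A}
2. Hence ∀t.¬A ⊑ (∃r.A ⊔ C): not entailed.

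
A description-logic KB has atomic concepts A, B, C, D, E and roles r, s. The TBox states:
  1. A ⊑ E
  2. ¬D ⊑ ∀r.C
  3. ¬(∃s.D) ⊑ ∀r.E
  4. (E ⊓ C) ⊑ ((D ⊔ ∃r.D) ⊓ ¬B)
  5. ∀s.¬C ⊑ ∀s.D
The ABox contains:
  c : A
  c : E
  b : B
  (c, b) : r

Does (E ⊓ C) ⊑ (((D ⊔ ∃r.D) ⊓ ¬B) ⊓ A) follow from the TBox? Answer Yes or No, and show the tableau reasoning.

No

1. (E ⊓ C) ⊑ (((D ⊔ ∃r.D) ⊓ ¬B) ⊓ A)  ⇔  ((E ⊓ C) ⊓ (((¬D ⊓ ∀r.¬D) ⊔ B) ⊔ ¬A)) unsat w.r.t. T
   apply at x₀: (E ⊓ C)⊑((D ⊔ ∃r.D) ⊓ ¬B)
   open: L(x₀) ⊇ {C, D, E, ¬A, ¬B, …} (+ ∃-successors)
2. Hence (E ⊓ C) ⊑ (((D ⊔ ∃r.D) ⊓ ¬B) ⊓ A): not entailed.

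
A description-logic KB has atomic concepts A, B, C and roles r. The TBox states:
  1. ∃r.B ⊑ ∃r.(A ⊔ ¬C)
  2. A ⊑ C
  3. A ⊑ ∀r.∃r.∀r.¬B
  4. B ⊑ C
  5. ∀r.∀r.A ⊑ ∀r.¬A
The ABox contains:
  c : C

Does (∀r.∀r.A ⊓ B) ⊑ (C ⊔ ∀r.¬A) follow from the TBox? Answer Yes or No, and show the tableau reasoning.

Yes

1. (∀r.∀r.A ⊓ B) ⊑ (C ⊔ ∀r.¬A)  ⇔  ((∀r.∀r.A ⊓ B) ⊓ (¬C ⊓ ∃r.A)) unsat w.r.t. T
   all branches close; clash {C, ¬C} at x₀
2. Hence (∀r.∀r.A ⊓ B) ⊑ (C ⊔ ∀r.¬A): entailed.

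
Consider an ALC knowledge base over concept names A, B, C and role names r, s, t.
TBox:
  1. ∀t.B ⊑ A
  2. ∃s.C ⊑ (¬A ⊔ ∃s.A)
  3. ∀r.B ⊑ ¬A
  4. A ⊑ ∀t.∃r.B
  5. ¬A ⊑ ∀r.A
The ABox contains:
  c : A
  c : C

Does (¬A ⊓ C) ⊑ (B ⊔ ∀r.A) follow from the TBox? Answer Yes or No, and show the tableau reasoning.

Yes

1. (¬A ⊓ C) ⊑ (B ⊔ ∀r.A)  ⇔  ((¬A ⊓ C) ⊓ (¬B ⊓ ∃r.¬A)) unsat w.r.t. T
   all branches close; clash {A, ¬A} at x₀
2. Hence (¬A ⊓ C) ⊑ (B ⊔ ∀r.A): entailed.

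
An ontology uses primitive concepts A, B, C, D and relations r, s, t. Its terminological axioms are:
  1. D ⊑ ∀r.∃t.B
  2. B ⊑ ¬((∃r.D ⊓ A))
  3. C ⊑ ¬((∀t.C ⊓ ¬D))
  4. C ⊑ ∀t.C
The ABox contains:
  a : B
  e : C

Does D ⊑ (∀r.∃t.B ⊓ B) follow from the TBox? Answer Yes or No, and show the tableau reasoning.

1. D ⊑ (∀r.∃t.B ⊓ B)  ⇔  (D ⊓ (∃r.∀t.¬B ⊔ ¬B)) unsat w.r.t. T
   apply at x₀: D⊑∀r.∃t.B
   open: L(x₀) ⊇ {D, ¬B, ¬C, ∀r.∃t.B}
2. Hence D ⊑ (∀r.∃t.B ⊓ B): not entailed.

No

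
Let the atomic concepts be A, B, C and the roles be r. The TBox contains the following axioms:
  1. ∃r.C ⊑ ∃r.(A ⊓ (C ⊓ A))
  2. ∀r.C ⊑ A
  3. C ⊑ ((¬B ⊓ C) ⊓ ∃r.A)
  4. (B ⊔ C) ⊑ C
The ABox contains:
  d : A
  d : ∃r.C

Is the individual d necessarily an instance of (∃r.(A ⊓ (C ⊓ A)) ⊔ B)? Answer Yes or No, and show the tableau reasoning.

Yes

1. d : (∃r.(A ⊓ (C ⊓ A)) ⊔ B)?  L(d) = {A, ∃r.C} ∪ {(∀r.(¬A ⊔ (¬C ⊔ ¬A)) ⊓ ¬B)}
   clash {A, ¬A} at an ∃-successor — d ∈ (∃r.(A ⊓ (C ⊓ A)) ⊔ B)
2. Hence d : (∃r.(A ⊓ (C ⊓ A)) ⊔ B): entailed.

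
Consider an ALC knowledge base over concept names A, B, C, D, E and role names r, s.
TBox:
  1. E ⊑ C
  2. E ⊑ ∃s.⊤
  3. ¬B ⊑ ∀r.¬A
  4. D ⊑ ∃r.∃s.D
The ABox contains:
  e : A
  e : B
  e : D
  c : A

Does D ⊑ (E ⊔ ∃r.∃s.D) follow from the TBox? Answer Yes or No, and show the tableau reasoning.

1. D ⊑ (E ⊔ ∃r.∃s.D)  ⇔  (D ⊓ (¬E ⊓ ∀r.∀s.¬D)) unsat w.r.t. T
   all branches close; clash {D, ¬D} at an ∃-successor
2. Hence D ⊑ (E ⊔ ∃r.∃s.D): entailed.

Yes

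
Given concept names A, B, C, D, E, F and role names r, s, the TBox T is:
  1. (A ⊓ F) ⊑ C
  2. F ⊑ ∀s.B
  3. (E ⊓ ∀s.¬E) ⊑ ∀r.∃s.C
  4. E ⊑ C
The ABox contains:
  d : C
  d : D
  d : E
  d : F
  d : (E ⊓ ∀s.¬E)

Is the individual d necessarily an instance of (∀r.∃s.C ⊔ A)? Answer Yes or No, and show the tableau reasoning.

1. d : (∀r.∃s.C ⊔ A)?  L(d) = {C, D, E, F, (E ⊓ ∀s.¬E)} ∪ {(∃r.∀s.¬C ⊓ ¬A)}
   clash {C, ¬C} at an ∃-successor — d ∈ (∀r.∃s.C ⊔ A)
2. Hence d : (∀r.∃s.C ⊔ A): entailed.

Yes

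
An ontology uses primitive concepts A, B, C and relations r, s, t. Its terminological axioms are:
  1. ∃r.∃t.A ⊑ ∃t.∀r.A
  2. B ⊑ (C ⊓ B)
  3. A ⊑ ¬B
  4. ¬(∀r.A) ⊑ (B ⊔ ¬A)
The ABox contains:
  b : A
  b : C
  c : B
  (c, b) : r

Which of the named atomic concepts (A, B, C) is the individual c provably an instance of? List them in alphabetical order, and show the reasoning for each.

{B, C}

1. c : A?  L(c) = {B} ∪ {¬A}
   apply at c: B⊑(C ⊓ B)
   open: L(c) ⊇ {B, C, ¬A, ∀r.A, ∀r.∀t.¬A} — c ∉ A possible
2. c : B?  L(c) = {B} ∪ {¬B}
   clash {B, ¬B} at c — c ∈ B
3. c : C?  L(c) = {B} ∪ {¬C}
   clash {B, ¬B} at c — c ∈ C
4. Entailed for c: {B, C}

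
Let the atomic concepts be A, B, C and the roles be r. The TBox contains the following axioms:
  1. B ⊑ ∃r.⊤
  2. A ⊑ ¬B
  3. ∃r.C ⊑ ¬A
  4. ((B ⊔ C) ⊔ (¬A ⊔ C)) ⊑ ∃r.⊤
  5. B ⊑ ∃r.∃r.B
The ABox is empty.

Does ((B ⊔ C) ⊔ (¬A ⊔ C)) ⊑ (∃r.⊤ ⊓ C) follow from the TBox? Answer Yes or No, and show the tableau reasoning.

1. ((B ⊔ C) ⊔ (¬A ⊔ C)) ⊑ (∃r.⊤ ⊓ C)  ⇔  (((B ⊔ C) ⊔ (¬A ⊔ C)) ⊓ (∀r.⊥ ⊔ ¬C)) unsat w.r.t. T
   apply at x₀: ((B ⊔ C) ⊔ (¬A ⊔ C))⊑∃r.⊤
   open: L(x₀) ⊇ {¬A, ¬B, ¬C, ∃r.⊤} (+ ∃-successors)
2. Hence ((B ⊔ C) ⊔ (¬A ⊔ C)) ⊑ (∃r.⊤ ⊓ C): not entailed.

No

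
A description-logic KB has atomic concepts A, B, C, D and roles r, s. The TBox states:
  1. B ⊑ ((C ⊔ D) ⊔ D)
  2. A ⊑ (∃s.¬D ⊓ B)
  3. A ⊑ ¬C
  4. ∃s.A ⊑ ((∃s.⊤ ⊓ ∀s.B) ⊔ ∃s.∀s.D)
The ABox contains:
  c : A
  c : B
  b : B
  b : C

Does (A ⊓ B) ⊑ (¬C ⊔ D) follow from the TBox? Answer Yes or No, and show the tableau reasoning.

Yes

1. (A ⊓ B) ⊑ (¬C ⊔ D)  ⇔  ((A ⊓ B) ⊓ (C ⊓ ¬D)) unsat w.r.t. T
   all branches close; clash {C, ¬C} at x₀
2. Hence (A ⊓ B) ⊑ (¬C ⊔ D): entailed.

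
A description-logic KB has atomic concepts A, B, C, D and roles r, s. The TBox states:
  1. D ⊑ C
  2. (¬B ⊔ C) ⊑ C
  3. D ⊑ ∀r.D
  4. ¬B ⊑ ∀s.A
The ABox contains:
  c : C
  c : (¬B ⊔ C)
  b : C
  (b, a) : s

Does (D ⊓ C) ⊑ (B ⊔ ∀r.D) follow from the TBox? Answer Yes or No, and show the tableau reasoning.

1. (D ⊓ C) ⊑ (B ⊔ ∀r.D)  ⇔  ((D ⊓ C) ⊓ (¬B ⊓ ∃r.¬D)) unsat w.r.t. T
   all branches close; clash {D, ¬D} at an ∃-successor
2. Hence (D ⊓ C) ⊑ (B ⊔ ∀r.D): entailed.

Yes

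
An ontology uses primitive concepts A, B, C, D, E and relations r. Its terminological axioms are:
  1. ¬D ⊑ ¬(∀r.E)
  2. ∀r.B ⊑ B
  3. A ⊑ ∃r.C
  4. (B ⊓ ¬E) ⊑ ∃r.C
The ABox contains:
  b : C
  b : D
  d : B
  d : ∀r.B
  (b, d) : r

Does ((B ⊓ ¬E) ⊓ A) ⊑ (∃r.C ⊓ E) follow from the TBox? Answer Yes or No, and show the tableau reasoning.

1. ((B ⊓ ¬E) ⊓ A) ⊑ (∃r.C ⊓ E)  ⇔  (((B ⊓ ¬E) ⊓ A) ⊓ (∀r.¬C ⊔ ¬E)) unsat w.r.t. T
   apply at x₀: A⊑∃r.C; (B ⊓ ¬E)⊑∃r.C
   open: L(x₀) ⊇ {A, B, D, ¬E, ∃r.C} (+ ∃-successors)
2. Hence ((B ⊓ ¬E) ⊓ A) ⊑ (∃r.C ⊓ E): not entailed.

No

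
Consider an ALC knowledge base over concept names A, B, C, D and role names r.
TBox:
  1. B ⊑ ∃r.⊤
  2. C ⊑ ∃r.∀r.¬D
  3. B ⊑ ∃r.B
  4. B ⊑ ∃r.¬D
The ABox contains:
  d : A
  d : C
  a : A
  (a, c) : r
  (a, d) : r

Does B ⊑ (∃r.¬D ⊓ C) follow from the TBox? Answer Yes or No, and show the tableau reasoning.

No

1. B ⊑ (∃r.¬D ⊓ C)  ⇔  (B ⊓ (∀r.D ⊔ ¬C)) unsat w.r.t. T
   apply at x₀: B⊑∃r.⊤; B⊑∃r.B; B⊑∃r.¬D
   open: L(x₀) ⊇ {B, ¬C, ∃r.B, ∃r.¬D, ∃r.⊤} (+ ∃-successors)
2. Hence B ⊑ (∃r.¬D ⊓ C): not entailed.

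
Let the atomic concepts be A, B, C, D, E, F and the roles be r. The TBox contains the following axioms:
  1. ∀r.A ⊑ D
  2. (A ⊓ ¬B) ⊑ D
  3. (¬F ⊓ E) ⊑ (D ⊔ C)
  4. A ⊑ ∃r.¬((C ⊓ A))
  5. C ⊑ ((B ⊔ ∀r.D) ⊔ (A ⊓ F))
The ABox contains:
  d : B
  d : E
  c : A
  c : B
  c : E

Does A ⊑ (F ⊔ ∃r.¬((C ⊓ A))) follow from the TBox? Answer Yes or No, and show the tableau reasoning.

Yes

1. A ⊑ (F ⊔ ∃r.¬((C ⊓ A)))  ⇔  (A ⊓ (¬F ⊓ ∀r.(C ⊓ A))) unsat w.r.t. T
   all branches close; clash {F, ¬F} at x₀
2. Hence A ⊑ (F ⊔ ∃r.¬((C ⊓ A))): entailed.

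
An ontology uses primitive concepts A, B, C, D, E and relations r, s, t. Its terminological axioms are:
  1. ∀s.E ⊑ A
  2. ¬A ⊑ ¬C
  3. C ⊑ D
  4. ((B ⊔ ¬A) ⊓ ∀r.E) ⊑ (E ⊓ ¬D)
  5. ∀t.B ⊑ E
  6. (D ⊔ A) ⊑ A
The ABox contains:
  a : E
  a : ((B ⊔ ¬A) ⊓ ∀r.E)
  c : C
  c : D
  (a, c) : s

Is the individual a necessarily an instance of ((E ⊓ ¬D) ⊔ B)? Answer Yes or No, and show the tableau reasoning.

Yes

1. a : ((E ⊓ ¬D) ⊔ B)?  L(a) = {E, ((B ⊔ ¬A) ⊓ ∀r.E)} ∪ {((¬E ⊔ D) ⊓ ¬B)}
   clash {A, ¬A} at a — a ∈ ((E ⊓ ¬D) ⊔ B)
2. Hence a : ((E ⊓ ¬D) ⊔ B): entailed.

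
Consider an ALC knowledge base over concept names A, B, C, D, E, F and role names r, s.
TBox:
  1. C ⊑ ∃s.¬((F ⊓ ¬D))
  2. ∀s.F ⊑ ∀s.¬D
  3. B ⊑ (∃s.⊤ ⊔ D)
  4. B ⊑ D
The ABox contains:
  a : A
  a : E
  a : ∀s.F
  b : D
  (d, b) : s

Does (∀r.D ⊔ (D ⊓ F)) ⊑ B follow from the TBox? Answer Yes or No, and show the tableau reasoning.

1. (∀r.D ⊔ (D ⊓ F)) ⊑ B  ⇔  ((∀r.D ⊔ (D ⊓ F)) ⊓ ¬B) unsat w.r.t. T
   open: L(x₀) ⊇ {¬B, ¬C, ∀r.D, ∃s.¬F} (+ ∃-successors)
2. Hence (∀r.D ⊔ (D ⊓ F)) ⊑ B: not entailed.

No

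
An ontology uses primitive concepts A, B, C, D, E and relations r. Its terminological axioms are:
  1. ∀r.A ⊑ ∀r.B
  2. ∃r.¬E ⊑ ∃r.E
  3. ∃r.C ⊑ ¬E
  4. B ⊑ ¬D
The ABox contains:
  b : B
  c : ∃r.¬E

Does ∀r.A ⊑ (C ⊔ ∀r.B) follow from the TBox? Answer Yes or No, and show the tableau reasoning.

Yes

1. ∀r.A ⊑ (C ⊔ ∀r.B)  ⇔  (∀r.A ⊓ (¬C ⊓ ∃r.¬B)) unsat w.r.t. T
   all branches close; clash {B, ¬B} at an ∃-successor
2. Hence ∀r.A ⊑ (C ⊔ ∀r.B): entailed.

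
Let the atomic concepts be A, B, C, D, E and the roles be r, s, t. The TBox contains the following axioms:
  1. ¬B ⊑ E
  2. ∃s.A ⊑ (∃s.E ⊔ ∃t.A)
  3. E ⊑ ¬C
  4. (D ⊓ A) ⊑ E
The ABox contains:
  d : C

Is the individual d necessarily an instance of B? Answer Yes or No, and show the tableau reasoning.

Yes

1. d : B?  L(d) = {C} ∪ {¬B}
   clash {C, ¬C} at d — d ∈ B
2. Hence d : B: entailed.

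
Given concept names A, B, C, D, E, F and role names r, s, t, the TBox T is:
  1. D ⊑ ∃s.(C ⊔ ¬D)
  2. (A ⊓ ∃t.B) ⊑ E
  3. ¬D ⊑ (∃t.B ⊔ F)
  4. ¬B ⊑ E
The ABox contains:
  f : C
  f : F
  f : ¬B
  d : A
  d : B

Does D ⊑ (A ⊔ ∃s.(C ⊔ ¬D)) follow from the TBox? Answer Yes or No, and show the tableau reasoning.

1. D ⊑ (A ⊔ ∃s.(C ⊔ ¬D))  ⇔  (D ⊓ (¬A ⊓ ∀s.(¬C ⊓ D))) unsat w.r.t. T
   all branches close; clash {D, ¬D} at an ∃-successor
2. Hence D ⊑ (A ⊔ ∃s.(C ⊔ ¬D)): entailed.

Yes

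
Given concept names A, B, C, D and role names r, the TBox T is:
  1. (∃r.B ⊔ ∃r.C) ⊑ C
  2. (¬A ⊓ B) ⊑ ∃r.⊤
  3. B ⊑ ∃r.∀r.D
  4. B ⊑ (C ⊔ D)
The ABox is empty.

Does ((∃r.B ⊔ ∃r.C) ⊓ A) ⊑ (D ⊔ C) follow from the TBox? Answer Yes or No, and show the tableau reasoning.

Yes

1. ((∃r.B ⊔ ∃r.C) ⊓ A) ⊑ (D ⊔ C)  ⇔  (((∃r.B ⊔ ∃r.C) ⊓ A) ⊓ (¬D ⊓ ¬C)) unsat w.r.t. T
   all branches close; clash {D, ¬D} at x₀
2. Hence ((∃r.B ⊔ ∃r.C) ⊓ A) ⊑ (D ⊔ C): entailed.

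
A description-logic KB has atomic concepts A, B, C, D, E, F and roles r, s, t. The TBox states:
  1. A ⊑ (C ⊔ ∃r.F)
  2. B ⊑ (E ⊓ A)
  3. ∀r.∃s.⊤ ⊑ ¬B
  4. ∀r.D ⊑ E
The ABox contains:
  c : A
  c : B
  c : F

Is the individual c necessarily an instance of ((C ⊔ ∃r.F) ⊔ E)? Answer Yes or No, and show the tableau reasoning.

1. c : ((C ⊔ ∃r.F) ⊔ E)?  L(c) = {A, B, F} ∪ {((¬C ⊓ ∀r.¬F) ⊓ ¬E)}
   clash {E, ¬E} at c — c ∈ ((C ⊔ ∃r.F) ⊔ E)
2. Hence c : ((C ⊔ ∃r.F) ⊔ E): entailed.

Yes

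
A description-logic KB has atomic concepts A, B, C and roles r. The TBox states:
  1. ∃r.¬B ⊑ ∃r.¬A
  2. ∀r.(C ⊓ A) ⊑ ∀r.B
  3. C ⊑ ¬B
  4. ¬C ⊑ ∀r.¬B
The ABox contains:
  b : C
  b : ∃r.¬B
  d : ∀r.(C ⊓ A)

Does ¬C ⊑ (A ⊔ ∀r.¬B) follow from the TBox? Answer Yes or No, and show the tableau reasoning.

Yes

1. ¬C ⊑ (A ⊔ ∀r.¬B)  ⇔  (¬C ⊓ (¬A ⊓ ∃r.B)) unsat w.r.t. T
   all branches close; clash {B, ¬B} at an ∃-successor
2. Hence ¬C ⊑ (A ⊔ ∀r.¬B): entailed.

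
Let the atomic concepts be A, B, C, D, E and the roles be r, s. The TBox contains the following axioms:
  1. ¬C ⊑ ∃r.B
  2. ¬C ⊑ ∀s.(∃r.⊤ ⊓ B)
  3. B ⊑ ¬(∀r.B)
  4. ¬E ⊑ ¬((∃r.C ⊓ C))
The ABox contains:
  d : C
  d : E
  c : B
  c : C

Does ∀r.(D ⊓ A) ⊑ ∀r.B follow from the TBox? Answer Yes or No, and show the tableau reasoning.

No

1. ∀r.(D ⊓ A) ⊑ ∀r.B  ⇔  (∀r.(D ⊓ A) ⊓ ∃r.¬B) unsat w.r.t. T
   open: L(x₀) ⊇ {C, E, ∀r.(D ⊓ A), ∃r.¬B} (+ ∃-successors)
2. Hence ∀r.(D ⊓ A) ⊑ ∀r.B: not entailed.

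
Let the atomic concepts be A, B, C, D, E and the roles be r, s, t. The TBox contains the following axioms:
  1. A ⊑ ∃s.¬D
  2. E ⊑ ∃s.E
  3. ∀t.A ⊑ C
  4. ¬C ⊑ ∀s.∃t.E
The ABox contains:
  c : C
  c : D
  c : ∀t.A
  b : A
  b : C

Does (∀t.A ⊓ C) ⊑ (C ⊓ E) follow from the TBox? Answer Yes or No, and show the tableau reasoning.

No

1. (∀t.A ⊓ C) ⊑ (C ⊓ E)  ⇔  ((∀t.A ⊓ C) ⊓ (¬C ⊔ ¬E)) unsat w.r.t. T
   open: L(x₀) ⊇ {C, ¬A, ¬E, ∀t.A}
2. Hence (∀t.A ⊓ C) ⊑ (C ⊓ E): not entailed.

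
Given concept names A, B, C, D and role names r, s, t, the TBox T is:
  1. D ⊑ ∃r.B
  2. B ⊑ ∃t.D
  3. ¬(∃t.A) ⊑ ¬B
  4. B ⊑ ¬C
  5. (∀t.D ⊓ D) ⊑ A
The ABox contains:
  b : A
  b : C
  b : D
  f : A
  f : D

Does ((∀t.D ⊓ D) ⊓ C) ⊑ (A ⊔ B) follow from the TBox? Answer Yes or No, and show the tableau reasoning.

1. ((∀t.D ⊓ D) ⊓ C) ⊑ (A ⊔ B)  ⇔  (((∀t.D ⊓ D) ⊓ C) ⊓ (¬A ⊓ ¬B)) unsat w.r.t. T
   all branches close; clash {A, ¬A} at x₀
2. Hence ((∀t.D ⊓ D) ⊓ C) ⊑ (A ⊔ B): entailed.

Yes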